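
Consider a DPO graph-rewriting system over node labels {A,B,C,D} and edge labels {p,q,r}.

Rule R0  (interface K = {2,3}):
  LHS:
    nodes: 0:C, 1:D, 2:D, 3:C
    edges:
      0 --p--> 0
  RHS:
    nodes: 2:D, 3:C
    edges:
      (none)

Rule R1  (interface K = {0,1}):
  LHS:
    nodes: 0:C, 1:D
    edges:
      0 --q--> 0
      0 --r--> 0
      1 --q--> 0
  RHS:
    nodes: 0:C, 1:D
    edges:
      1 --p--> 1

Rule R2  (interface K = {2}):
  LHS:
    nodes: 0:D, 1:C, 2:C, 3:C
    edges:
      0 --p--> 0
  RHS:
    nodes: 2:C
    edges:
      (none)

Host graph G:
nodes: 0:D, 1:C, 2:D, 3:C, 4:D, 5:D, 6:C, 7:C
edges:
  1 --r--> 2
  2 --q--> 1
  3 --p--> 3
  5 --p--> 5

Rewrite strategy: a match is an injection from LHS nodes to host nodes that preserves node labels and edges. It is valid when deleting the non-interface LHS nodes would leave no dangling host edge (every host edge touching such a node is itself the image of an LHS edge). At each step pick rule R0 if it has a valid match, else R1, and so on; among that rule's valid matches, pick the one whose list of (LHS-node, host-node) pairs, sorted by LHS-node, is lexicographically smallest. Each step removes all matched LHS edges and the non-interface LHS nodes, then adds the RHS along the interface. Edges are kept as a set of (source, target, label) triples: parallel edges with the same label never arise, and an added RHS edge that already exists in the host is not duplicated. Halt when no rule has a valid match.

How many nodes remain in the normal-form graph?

[0] host  ⇒  8 nodes, 4 edges  {1-r->2 2-q->1 3-p->3 5-p->5}
[1] R0 @ {0↦3, 1↦0, 2↦2, 3↦1}  ⇒  6 nodes, 3 edges  {1-r->2 2-q->1 5-p->5}
[2] R2 @ {0↦5, 1↦6, 2↦1, 3↦7}  ⇒  3 nodes, 2 edges  {1-r->2 2-q->1}
halt: no rule applies after step 2
NF nodes: {1:C, 2:D, 4:D}

Answer: 3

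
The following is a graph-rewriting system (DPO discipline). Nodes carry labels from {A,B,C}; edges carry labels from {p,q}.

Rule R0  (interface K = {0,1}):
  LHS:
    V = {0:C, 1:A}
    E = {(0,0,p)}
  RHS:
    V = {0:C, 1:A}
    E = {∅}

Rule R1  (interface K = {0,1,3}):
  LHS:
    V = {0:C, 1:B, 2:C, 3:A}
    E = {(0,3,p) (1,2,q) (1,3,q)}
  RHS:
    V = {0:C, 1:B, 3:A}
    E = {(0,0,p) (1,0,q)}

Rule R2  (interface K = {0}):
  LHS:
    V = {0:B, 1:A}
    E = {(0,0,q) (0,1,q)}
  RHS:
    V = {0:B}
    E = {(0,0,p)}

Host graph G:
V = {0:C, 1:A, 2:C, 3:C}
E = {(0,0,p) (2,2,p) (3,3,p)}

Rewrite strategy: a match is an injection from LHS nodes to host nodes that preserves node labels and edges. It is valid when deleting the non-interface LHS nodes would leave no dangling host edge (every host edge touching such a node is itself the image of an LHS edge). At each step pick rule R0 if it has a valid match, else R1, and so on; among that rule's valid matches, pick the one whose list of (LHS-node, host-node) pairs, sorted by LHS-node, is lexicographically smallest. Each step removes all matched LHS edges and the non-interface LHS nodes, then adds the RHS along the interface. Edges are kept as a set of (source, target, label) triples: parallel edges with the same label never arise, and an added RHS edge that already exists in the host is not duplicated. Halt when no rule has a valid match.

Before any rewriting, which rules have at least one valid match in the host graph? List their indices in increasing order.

R0: 3 valid matches — {0↦0, 1↦1}, {0↦2, 1↦1}, {0↦3, 1↦1}
R1: no valid match — LHS pattern not found
R2: no valid match — LHS pattern not found

Answer: [R0]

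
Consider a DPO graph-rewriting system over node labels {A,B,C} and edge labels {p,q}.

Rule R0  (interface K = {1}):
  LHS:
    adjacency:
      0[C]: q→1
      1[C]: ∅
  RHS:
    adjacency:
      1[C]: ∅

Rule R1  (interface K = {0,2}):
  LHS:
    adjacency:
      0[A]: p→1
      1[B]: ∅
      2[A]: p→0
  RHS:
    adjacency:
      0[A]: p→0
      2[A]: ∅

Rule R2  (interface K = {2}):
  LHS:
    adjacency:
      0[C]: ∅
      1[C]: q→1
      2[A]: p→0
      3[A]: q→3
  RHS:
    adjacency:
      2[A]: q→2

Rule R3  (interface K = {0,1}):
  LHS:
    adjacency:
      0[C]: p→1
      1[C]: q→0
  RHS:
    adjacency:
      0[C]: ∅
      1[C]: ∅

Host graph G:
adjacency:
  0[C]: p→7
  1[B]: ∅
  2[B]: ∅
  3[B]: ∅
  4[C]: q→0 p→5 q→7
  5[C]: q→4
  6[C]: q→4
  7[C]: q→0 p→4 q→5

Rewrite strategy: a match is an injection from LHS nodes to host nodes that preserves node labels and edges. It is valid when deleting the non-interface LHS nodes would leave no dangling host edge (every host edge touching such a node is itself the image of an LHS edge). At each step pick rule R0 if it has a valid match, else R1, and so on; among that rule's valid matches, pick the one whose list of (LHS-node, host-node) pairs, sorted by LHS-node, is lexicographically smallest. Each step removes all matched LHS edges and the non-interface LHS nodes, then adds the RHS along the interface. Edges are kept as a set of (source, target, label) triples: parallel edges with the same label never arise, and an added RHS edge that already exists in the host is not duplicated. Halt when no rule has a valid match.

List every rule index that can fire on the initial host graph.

R0: 1 valid match — {0↦6, 1↦4}
R1: no valid match — LHS pattern not found
R2: no valid match — LHS pattern not found
R3: 3 valid matches — {0↦0, 1↦7}, {0↦4, 1↦5}, {0↦7, 1↦4}

Answer: [R0,R3]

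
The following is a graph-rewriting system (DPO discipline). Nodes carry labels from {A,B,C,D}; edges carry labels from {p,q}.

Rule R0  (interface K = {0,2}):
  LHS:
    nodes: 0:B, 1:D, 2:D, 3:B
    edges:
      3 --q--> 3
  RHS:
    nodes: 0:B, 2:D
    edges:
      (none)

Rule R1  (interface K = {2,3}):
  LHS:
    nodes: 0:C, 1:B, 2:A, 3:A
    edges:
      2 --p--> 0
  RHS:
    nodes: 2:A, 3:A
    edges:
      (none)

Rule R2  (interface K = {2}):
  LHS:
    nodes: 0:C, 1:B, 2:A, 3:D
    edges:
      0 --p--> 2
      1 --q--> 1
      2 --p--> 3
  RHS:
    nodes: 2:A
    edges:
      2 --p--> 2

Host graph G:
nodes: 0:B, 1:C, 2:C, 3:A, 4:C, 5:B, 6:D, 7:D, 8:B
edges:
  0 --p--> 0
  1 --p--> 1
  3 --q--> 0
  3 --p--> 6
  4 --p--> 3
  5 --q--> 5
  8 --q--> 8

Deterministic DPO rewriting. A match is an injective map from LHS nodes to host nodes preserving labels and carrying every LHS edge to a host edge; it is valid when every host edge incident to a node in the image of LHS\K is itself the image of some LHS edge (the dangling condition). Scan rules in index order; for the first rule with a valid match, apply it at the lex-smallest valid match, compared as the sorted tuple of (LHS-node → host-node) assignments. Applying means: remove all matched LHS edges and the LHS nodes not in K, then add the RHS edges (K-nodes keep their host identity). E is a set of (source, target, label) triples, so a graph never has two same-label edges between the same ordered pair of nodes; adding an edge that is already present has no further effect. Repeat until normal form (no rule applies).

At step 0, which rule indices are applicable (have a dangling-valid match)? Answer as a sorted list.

Answer: [R0,R2]

Rewrite trace:
R0: 4 valid matches — {0↦0, 1↦7, 2↦6, 3↦5}, {0↦0, 1↦7, 2↦6, 3↦8}, {0↦5, 1↦7, 2↦6, 3↦8} (+1 more)
R1: no valid match — LHS pattern not found
R2: 2 valid matches — {0↦4, 1↦5, 2↦3, 3↦6}, {0↦4, 1↦8, 2↦3, 3↦6}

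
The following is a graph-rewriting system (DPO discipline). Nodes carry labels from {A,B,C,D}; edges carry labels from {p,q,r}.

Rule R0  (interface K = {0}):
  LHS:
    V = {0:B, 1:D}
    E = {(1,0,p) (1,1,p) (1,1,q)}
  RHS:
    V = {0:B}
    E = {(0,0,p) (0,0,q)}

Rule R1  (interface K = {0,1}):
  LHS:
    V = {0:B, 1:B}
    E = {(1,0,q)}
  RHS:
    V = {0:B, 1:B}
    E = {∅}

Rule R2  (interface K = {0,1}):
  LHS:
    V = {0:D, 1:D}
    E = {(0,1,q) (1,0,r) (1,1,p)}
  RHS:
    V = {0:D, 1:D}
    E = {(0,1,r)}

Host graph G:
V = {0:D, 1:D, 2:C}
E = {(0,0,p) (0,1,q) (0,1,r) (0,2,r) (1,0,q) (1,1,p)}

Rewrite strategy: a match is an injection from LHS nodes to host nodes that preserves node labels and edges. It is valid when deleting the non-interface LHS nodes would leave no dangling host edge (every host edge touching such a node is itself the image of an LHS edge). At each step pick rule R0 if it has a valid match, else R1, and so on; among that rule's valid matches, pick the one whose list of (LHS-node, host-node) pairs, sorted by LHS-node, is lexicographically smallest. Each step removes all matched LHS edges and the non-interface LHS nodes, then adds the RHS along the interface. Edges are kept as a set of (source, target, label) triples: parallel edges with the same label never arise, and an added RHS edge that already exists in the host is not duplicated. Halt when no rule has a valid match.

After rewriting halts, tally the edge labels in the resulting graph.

[0] host  ⇒  3 nodes, 6 edges  {0-p->0 0-q->1 0-r->1 0-r->2 1-q->0 1-p->1}
[1] R2 @ {0↦1, 1↦0}  ⇒  3 nodes, 4 edges  {0-q->1 0-r->2 1-r->0 1-p->1}
[2] R2 @ {0↦0, 1↦1}  ⇒  3 nodes, 2 edges  {0-r->1 0-r->2}
normal form: no rule applies after step 2
NF edges: [(0, 1, 'r'), (0, 2, 'r')]

Answer: r:2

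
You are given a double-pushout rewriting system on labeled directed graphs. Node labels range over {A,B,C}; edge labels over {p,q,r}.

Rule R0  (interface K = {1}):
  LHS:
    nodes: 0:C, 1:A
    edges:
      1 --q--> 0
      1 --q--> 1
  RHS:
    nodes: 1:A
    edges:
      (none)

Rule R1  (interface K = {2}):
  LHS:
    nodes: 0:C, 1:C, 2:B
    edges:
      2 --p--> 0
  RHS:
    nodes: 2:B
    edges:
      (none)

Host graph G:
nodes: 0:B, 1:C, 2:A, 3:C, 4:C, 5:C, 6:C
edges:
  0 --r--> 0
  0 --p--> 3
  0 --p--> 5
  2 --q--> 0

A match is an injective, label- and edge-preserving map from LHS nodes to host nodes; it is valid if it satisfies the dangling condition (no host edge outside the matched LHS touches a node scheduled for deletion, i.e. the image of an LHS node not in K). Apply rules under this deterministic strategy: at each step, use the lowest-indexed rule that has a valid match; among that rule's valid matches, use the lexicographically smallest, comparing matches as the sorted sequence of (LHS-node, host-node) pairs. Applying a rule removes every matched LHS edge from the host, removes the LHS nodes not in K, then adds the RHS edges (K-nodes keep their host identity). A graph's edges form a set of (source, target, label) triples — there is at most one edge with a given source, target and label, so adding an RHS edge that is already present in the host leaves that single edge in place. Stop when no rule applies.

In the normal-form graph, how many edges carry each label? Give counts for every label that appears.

Answer: q:1 r:1

Steps:
[0] host  ⇒  7 nodes, 4 edges  {0-r->0 0-p->3 0-p->5 2-q->0}
[1] R1 @ {0↦3, 1↦1, 2↦0}  ⇒  5 nodes, 3 edges  {0-r->0 0-p->5 2-q->0}
[2] R1 @ {0↦5, 1↦4, 2↦0}  ⇒  3 nodes, 2 edges  {0-r->0 2-q->0}
halt: no rule applies after step 2
NF edges: [(0, 0, 'r'), (2, 0, 'q')]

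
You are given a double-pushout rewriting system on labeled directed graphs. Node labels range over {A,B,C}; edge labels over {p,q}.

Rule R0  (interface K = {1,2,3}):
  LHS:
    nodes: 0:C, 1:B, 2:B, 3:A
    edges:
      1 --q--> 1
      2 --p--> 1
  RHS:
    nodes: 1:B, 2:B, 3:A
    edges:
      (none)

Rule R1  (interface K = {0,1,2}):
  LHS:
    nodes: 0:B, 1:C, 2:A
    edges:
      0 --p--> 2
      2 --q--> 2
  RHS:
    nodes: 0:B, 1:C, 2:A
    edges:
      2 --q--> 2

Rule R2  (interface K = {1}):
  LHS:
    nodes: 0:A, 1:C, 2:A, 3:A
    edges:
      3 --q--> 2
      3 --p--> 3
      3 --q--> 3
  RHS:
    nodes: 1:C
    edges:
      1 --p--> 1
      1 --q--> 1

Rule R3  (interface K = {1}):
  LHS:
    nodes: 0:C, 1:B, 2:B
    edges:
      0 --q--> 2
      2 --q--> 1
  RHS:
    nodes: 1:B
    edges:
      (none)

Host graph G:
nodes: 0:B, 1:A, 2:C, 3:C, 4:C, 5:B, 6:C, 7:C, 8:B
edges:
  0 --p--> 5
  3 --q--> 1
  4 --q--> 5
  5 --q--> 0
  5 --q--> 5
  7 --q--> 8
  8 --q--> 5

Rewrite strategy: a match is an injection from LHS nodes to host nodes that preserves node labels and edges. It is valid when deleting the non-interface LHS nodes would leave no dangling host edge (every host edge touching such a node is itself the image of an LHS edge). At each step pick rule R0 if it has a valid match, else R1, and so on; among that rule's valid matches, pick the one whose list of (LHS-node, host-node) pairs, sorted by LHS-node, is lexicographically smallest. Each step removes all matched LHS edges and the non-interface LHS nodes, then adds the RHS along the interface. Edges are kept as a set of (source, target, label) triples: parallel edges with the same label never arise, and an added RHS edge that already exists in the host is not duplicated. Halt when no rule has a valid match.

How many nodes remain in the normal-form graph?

initial: |V|=9 |E|=7  E = 0-p->5 3-q->1 4-q->5 5-q->0 5-q->5 7-q->8 8-q->5
step 1: apply R0 at {0↦2, 1↦5, 2↦0, 3↦1}  → |V|=8 |E|=5  E = 3-q->1 4-q->5 5-q->0 7-q->8 8-q->5
step 2: apply R3 at {0↦7, 1↦5, 2↦8}  → |V|=6 |E|=3  E = 3-q->1 4-q->5 5-q->0
step 3: apply R3 at {0↦4, 1↦0, 2↦5}  → |V|=4 |E|=1  E = 3-q->1
normal form: no rule applies after step 3
NF nodes: {0:B, 1:A, 3:C, 6:C}

Answer: 4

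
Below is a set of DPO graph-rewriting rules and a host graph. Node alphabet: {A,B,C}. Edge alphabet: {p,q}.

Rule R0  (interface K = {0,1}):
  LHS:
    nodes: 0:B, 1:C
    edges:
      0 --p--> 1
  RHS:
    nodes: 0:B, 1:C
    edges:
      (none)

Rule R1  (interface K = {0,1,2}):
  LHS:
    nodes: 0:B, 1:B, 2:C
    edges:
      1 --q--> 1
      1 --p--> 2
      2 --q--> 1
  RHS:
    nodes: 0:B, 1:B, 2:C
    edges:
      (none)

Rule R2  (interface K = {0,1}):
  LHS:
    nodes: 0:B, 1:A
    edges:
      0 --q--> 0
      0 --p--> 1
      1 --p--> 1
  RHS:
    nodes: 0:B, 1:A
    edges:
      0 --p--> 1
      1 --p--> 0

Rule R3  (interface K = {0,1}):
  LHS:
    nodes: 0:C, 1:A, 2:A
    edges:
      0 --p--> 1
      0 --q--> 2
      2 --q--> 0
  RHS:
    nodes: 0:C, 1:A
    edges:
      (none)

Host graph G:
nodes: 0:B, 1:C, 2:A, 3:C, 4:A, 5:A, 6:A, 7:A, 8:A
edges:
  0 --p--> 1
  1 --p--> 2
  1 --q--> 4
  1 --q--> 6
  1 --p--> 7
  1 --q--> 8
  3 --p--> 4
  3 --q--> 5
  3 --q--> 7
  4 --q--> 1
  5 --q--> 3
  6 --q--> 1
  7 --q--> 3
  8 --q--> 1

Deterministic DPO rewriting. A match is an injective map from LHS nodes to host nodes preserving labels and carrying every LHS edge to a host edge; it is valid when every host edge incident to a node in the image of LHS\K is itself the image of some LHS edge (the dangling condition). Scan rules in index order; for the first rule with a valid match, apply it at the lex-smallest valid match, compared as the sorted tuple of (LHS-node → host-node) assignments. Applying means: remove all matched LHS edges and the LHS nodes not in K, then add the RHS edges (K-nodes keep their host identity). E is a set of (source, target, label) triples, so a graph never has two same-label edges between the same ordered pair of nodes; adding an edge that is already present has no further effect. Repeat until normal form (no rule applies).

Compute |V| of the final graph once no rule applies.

initial: |V|=9 |E|=14  E = 0-p->1 1-p->2 1-q->4 1-q->6 1-p->7 1-q->8 3-p->4 3-q->5 3-q->7 4-q->1 5-q->3 6-q->1 7-q->3 8-q->1
step 1: apply R0 at {0↦0, 1↦1}  → |V|=9 |E|=13  E = 1-p->2 1-q->4 1-q->6 1-p->7 1-q->8 3-p->4 3-q->5 3-q->7 4-q->1 5-q->3 6-q->1 7-q->3 8-q->1
step 2: apply R3 at {0↦1, 1↦2, 2↦6}  → |V|=8 |E|=10  E = 1-q->4 1-p->7 1-q->8 3-p->4 3-q->5 3-q->7 4-q->1 5-q->3 7-q->3 8-q->1
step 3: apply R3 at {0↦1, 1↦7, 2↦8}  → |V|=7 |E|=7  E = 1-q->4 3-p->4 3-q->5 3-q->7 4-q->1 5-q->3 7-q->3
step 4: apply R3 at {0↦3, 1↦4, 2↦5}  → |V|=6 |E|=4  E = 1-q->4 3-q->7 4-q->1 7-q->3
final graph: no rule applies after step 4
NF nodes: {0:B, 1:C, 2:A, 3:C, 4:A, 7:A}

Answer: 6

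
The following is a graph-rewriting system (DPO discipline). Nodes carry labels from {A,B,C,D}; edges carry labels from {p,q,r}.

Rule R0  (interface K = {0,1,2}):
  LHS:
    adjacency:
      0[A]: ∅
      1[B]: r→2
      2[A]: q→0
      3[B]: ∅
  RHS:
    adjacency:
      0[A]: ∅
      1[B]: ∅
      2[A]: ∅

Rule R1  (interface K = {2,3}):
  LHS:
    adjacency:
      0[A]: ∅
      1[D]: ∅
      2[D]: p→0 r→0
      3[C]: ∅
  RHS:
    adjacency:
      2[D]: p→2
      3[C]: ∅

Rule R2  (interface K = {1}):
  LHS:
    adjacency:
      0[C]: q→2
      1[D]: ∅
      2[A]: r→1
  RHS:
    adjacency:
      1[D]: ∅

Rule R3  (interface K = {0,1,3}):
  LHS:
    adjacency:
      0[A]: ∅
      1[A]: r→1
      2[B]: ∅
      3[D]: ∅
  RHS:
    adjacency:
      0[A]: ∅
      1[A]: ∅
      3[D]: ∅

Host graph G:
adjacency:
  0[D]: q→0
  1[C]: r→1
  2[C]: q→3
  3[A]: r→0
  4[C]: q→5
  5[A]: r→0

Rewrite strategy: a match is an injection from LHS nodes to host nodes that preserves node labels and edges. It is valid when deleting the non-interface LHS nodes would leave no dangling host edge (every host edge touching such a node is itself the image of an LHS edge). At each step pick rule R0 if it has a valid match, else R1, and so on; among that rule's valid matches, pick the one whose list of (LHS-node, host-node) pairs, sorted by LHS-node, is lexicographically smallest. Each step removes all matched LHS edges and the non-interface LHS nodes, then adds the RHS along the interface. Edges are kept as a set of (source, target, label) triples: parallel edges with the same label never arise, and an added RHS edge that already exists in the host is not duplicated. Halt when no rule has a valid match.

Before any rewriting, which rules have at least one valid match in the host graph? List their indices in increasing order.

Answer: [R2]

Steps:
R0: no valid match — LHS pattern not found
R1: no valid match — LHS pattern not found
R2: 2 valid matches — {0↦2, 1↦0, 2↦3}, {0↦4, 1↦0, 2↦5}
R3: no valid match — LHS pattern not found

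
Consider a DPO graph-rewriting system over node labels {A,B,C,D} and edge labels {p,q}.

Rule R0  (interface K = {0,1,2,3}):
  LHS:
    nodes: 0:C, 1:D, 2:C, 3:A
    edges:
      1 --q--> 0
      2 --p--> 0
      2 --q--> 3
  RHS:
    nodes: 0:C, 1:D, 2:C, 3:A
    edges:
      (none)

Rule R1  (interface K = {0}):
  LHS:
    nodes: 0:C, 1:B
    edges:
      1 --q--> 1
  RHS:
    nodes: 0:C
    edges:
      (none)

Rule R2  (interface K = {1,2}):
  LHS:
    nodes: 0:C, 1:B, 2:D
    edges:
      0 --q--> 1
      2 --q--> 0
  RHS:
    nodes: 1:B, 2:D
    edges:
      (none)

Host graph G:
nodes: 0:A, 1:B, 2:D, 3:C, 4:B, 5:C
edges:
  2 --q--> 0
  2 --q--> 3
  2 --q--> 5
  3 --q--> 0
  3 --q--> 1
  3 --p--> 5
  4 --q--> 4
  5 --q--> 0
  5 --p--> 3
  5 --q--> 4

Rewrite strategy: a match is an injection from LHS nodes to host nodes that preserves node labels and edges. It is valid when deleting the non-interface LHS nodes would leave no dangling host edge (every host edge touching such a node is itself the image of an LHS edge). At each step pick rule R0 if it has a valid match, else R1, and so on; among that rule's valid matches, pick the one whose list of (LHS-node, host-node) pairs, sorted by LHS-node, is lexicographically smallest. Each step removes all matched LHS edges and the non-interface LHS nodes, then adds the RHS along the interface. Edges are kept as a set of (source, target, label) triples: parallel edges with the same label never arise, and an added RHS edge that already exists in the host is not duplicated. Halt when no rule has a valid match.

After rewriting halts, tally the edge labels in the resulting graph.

Answer: q:4

Steps:
initial: |V|=6 |E|=10  E = 2-q->0 2-q->3 2-q->5 3-q->0 3-q->1 3-p->5 4-q->4 5-q->0 5-p->3 5-q->4
step 1: apply R0 at {0↦3, 1↦2, 2↦5, 3↦0}  → |V|=6 |E|=7  E = 2-q->0 2-q->5 3-q->0 3-q->1 3-p->5 4-q->4 5-q->4
step 2: apply R0 at {0↦5, 1↦2, 2↦3, 3↦0}  → |V|=6 |E|=4  E = 2-q->0 3-q->1 4-q->4 5-q->4
halt: no rule applies after step 2
NF edges: [(2, 0, 'q'), (3, 1, 'q'), (4, 4, 'q'), (5, 4, 'q')]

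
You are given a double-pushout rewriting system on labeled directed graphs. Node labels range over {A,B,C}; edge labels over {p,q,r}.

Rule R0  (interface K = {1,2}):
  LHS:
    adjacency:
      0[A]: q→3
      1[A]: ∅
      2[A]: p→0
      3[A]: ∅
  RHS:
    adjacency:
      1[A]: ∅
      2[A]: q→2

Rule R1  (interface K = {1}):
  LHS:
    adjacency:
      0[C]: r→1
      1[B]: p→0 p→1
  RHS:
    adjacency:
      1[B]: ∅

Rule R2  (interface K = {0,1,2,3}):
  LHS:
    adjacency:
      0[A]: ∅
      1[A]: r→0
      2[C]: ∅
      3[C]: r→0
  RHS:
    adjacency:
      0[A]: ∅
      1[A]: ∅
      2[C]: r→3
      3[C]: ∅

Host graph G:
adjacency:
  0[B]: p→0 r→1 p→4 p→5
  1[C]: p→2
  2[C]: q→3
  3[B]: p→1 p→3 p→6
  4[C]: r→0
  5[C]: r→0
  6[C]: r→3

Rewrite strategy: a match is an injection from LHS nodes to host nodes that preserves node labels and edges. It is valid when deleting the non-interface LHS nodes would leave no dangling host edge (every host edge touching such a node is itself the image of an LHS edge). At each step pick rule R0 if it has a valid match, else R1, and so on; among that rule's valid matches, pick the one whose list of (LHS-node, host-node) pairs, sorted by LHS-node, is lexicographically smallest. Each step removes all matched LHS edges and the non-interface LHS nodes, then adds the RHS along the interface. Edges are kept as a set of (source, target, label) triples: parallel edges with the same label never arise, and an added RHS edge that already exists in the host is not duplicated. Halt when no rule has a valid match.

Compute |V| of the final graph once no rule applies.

Answer: 5

Derivation:
[0] host  ⇒  7 nodes, 12 edges  {0-p->0 0-r->1 0-p->4 0-p->5 1-p->2 2-q->3 3-p->1 3-p->3 3-p->6 4-r->0 5-r->0 6-r->3}
[1] R1 @ {0↦4, 1↦0}  ⇒  6 nodes, 9 edges  {0-r->1 0-p->5 1-p->2 2-q->3 3-p->1 3-p->3 3-p->6 5-r->0 6-r->3}
[2] R1 @ {0↦6, 1↦3}  ⇒  5 nodes, 6 edges  {0-r->1 0-p->5 1-p->2 2-q->3 3-p->1 5-r->0}
halt: no rule applies after step 2
NF nodes: {0:B, 1:C, 2:C, 3:B, 5:C}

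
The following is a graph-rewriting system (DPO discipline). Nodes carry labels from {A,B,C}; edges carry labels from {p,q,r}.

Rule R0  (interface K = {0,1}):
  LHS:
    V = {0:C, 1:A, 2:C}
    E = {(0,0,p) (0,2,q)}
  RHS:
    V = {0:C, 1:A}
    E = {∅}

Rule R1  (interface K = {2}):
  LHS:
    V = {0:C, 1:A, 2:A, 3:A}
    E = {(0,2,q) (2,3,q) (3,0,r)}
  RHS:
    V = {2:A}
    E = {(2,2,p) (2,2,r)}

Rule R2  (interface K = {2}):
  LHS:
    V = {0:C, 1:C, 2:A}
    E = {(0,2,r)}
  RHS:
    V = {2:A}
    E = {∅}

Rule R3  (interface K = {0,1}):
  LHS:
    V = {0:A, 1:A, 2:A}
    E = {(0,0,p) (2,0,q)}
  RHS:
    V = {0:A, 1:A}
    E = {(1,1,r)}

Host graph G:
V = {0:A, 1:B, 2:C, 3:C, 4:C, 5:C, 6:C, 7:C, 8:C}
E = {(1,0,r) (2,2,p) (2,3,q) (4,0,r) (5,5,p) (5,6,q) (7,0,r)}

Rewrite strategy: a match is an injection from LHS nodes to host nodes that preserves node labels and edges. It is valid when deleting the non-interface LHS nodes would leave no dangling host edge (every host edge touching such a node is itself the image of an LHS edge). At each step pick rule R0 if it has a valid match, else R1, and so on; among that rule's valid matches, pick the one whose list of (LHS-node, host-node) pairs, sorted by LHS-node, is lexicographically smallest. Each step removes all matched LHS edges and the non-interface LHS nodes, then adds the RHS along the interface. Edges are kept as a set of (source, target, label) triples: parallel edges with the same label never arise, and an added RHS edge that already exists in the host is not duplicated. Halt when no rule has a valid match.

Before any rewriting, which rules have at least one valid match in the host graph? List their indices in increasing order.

R0: 2 valid matches — {0↦2, 1↦0, 2↦3}, {0↦5, 1↦0, 2↦6}
R1: no valid match — LHS pattern not found
R2: 2 valid matches — {0↦4, 1↦8, 2↦0}, {0↦7, 1↦8, 2↦0}
R3: no valid match — LHS pattern not found

Answer: [R0,R2]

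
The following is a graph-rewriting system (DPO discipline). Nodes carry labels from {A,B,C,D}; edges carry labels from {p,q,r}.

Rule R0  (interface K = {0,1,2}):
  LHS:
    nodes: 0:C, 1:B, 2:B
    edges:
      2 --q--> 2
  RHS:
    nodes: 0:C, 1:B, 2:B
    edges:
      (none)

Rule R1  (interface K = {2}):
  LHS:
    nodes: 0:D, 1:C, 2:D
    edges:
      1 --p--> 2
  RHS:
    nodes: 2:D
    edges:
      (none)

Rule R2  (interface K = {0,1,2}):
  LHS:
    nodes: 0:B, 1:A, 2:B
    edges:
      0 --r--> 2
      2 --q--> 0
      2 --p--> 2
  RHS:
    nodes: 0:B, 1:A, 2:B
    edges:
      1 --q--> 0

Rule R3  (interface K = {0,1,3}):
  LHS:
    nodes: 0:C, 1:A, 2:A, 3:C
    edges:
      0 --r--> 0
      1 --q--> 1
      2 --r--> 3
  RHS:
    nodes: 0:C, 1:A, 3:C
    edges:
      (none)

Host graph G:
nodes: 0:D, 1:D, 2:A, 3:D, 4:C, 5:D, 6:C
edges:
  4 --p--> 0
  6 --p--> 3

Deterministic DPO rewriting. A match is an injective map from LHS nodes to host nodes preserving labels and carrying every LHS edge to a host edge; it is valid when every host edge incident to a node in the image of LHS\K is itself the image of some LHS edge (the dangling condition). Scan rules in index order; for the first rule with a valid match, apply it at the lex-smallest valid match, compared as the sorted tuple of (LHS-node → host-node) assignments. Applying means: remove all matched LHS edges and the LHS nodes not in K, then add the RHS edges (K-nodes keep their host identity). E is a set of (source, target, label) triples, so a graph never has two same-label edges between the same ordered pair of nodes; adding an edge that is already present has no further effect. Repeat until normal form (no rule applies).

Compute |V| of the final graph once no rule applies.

initial: |V|=7 |E|=2  E = 4-p->0 6-p->3
step 1: apply R1 at {0↦1, 1↦4, 2↦0}  → |V|=5 |E|=1  E = 6-p->3
step 2: apply R1 at {0↦0, 1↦6, 2↦3}  → |V|=3 |E|=0  E = ∅
final graph: no rule applies after step 2
NF nodes: {2:A, 3:D, 5:D}

Answer: 3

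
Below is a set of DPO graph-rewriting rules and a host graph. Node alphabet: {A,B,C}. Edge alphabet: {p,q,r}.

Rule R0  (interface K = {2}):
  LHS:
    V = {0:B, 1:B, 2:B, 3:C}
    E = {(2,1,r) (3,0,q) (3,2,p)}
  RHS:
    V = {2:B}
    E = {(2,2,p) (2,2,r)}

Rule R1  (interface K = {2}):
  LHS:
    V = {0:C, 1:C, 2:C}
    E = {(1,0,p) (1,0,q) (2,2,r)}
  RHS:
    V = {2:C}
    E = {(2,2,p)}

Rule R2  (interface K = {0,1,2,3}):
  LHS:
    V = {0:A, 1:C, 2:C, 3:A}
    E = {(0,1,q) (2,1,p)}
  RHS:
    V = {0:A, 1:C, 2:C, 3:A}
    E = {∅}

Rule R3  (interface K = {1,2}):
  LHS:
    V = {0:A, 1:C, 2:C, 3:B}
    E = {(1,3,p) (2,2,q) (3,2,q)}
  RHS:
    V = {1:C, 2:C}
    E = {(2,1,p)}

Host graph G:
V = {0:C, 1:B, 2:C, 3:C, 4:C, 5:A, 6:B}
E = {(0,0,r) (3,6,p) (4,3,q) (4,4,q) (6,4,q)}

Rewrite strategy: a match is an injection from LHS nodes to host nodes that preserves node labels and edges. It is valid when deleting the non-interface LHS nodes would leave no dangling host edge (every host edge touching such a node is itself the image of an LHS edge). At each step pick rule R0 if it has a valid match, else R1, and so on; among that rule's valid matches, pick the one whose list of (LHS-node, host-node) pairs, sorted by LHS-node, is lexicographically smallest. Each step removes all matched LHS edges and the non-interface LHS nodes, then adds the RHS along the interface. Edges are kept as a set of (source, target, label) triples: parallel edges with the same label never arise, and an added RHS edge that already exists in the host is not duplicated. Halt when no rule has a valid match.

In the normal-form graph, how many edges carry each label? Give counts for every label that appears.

Answer: p:1

Rewrite trace:
initial: |V|=7 |E|=5  E = 0-r->0 3-p->6 4-q->3 4-q->4 6-q->4
step 1: apply R3 at {0↦5, 1↦3, 2↦4, 3↦6}  → |V|=5 |E|=3  E = 0-r->0 4-p->3 4-q->3
step 2: apply R1 at {0↦3, 1↦4, 2↦0}  → |V|=3 |E|=1  E = 0-p->0
normal form: no rule applies after step 2
NF edges: [(0, 0, 'p')]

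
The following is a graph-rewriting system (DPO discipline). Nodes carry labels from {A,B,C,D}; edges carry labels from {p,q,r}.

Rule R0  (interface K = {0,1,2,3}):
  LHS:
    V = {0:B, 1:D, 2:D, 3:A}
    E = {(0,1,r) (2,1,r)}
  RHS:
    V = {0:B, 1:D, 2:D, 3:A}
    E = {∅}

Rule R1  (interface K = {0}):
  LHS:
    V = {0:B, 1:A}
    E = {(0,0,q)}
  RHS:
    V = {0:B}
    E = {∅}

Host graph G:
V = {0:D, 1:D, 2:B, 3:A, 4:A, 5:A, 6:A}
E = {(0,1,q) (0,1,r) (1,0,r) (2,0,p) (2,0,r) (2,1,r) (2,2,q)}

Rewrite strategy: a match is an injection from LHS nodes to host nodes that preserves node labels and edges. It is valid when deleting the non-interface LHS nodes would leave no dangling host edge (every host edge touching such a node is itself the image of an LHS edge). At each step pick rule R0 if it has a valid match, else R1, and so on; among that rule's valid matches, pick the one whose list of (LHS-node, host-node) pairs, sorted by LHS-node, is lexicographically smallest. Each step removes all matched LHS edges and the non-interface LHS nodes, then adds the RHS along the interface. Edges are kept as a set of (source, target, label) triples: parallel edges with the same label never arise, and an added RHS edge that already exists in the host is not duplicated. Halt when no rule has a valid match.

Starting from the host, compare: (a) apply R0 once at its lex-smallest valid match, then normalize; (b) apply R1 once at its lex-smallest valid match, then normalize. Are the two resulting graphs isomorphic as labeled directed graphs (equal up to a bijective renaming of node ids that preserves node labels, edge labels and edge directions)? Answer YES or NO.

branch R0-first: apply at {0↦2, 1↦0, 2↦1, 3↦3} → |E|=5, then 2 more step(s) → NF |V|=6 |E|=2 V={0:D, 1:D, 2:B, 4:A, 5:A, 6:A} E=0-q->1 2-p->0
branch R1-first: apply at {0↦2, 1↦3} → |E|=6, then 2 more step(s) → NF |V|=6 |E|=2 V={0:D, 1:D, 2:B, 4:A, 5:A, 6:A} E=0-q->1 2-p->0
graphs isomorphic (equal up to label-preserving node renaming)

Answer: YES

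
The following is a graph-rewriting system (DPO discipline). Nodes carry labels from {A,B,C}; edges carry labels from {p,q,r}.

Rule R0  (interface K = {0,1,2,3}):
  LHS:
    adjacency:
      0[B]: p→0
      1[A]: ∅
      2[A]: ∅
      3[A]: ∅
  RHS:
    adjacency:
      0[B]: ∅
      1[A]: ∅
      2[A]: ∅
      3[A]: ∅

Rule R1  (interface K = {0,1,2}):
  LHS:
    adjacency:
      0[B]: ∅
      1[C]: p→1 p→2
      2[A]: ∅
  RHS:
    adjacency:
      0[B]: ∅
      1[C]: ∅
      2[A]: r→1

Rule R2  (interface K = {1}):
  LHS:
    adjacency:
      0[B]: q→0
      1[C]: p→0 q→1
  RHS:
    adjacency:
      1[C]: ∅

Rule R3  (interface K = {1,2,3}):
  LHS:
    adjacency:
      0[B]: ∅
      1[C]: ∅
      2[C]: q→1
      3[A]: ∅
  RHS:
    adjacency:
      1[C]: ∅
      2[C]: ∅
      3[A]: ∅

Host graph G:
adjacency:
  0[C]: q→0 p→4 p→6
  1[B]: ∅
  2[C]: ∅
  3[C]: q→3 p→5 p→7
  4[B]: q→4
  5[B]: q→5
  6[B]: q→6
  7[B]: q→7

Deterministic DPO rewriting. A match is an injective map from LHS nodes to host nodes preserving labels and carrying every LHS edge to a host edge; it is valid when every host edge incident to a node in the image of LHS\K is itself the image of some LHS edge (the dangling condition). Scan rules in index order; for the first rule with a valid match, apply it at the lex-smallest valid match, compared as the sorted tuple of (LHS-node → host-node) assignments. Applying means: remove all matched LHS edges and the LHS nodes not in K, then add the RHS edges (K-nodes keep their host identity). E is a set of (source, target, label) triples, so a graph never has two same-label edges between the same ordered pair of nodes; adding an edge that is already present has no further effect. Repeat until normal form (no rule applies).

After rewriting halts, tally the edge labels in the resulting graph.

initial: |V|=8 |E|=10  E = 0-q->0 0-p->4 0-p->6 3-q->3 3-p->5 3-p->7 4-q->4 5-q->5 6-q->6 7-q->7
step 1: apply R2 at {0↦4, 1↦0}  → |V|=7 |E|=7  E = 0-p->6 3-q->3 3-p->5 3-p->7 5-q->5 6-q->6 7-q->7
step 2: apply R2 at {0↦5, 1↦3}  → |V|=6 |E|=4  E = 0-p->6 3-p->7 6-q->6 7-q->7
halt: no rule applies after step 2
NF edges: [(0, 6, 'p'), (3, 7, 'p'), (6, 6, 'q'), (7, 7, 'q')]

Answer: p:2 q:2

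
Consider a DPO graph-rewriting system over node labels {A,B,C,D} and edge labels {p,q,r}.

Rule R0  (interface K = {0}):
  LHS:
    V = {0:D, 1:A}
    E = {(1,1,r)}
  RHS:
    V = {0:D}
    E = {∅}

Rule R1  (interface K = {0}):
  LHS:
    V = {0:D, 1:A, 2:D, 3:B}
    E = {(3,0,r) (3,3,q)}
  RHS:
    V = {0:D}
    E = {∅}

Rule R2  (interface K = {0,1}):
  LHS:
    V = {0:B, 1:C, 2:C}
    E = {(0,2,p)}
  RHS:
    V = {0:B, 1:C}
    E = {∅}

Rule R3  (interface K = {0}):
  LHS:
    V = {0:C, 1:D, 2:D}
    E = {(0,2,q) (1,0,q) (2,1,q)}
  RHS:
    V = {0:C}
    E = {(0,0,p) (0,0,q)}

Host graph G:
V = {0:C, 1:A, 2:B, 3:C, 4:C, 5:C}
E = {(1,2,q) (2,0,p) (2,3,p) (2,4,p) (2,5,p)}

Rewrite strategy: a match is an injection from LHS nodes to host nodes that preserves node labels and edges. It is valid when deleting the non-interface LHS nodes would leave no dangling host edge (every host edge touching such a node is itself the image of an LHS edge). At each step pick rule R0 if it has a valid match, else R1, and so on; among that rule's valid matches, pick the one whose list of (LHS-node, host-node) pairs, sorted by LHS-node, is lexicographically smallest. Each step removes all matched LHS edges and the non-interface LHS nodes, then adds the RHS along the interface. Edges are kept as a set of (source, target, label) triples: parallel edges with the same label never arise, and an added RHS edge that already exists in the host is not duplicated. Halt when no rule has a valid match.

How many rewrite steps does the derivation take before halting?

Answer: 3

Steps:
initial: |V|=6 |E|=5  E = 1-q->2 2-p->0 2-p->3 2-p->4 2-p->5
step 1: apply R2 at {0↦2, 1↦0, 2↦3}  → |V|=5 |E|=4  E = 1-q->2 2-p->0 2-p->4 2-p->5
step 2: apply R2 at {0↦2, 1↦0, 2↦4}  → |V|=4 |E|=3  E = 1-q->2 2-p->0 2-p->5
step 3: apply R2 at {0↦2, 1↦0, 2↦5}  → |V|=3 |E|=2  E = 1-q->2 2-p->0
normal form: no rule applies after step 3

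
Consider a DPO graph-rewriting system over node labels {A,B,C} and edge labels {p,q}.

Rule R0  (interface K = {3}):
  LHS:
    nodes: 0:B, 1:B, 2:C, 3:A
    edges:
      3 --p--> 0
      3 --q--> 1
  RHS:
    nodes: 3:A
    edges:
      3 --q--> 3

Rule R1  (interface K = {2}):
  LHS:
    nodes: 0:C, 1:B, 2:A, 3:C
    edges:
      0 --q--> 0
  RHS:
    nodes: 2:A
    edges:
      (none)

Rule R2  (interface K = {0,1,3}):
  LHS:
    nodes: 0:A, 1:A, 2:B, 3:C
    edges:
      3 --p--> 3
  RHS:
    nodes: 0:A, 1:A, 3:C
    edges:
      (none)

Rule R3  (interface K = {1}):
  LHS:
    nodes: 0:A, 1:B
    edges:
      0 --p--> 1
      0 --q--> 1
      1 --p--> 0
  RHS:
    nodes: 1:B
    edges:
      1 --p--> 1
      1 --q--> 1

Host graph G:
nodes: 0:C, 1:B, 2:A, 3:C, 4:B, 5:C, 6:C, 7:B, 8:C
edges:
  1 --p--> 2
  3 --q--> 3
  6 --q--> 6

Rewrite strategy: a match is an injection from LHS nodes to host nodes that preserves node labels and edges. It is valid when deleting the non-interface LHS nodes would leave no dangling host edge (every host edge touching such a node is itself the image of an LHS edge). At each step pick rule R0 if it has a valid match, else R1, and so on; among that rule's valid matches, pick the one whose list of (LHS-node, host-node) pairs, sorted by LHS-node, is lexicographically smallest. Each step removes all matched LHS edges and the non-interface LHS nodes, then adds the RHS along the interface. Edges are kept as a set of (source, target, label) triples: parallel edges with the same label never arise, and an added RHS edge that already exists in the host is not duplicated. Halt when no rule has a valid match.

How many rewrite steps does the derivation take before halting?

Answer: 2

Derivation:
initial: |V|=9 |E|=3  E = 1-p->2 3-q->3 6-q->6
step 1: apply R1 at {0↦3, 1↦4, 2↦2, 3↦0}  → |V|=6 |E|=2  E = 1-p->2 6-q->6
step 2: apply R1 at {0↦6, 1↦7, 2↦2, 3↦5}  → |V|=3 |E|=1  E = 1-p->2
halt: no rule applies after step 2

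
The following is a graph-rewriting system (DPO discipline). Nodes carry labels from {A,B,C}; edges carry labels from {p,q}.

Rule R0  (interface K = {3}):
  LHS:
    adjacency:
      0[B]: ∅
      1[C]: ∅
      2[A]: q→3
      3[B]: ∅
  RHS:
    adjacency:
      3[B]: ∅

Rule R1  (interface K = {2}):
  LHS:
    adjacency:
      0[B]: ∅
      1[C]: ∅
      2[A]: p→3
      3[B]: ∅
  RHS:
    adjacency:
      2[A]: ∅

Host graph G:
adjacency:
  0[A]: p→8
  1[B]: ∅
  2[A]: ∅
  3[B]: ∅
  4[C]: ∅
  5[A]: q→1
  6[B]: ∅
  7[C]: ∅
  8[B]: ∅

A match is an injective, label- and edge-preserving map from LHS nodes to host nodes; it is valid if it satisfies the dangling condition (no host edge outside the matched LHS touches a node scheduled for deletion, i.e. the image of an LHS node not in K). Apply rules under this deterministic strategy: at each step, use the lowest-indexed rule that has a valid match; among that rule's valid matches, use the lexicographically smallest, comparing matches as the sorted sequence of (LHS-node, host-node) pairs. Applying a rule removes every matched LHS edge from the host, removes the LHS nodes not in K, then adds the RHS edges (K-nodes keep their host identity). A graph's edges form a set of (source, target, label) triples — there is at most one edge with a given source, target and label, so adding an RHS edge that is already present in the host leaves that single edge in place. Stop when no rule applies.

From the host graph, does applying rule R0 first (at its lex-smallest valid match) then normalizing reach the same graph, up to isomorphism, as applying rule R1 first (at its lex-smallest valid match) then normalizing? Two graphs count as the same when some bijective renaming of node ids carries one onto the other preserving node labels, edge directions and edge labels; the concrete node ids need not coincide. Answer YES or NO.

branch R0-first: apply at {0↦3, 1↦4, 2↦5, 3↦1} → |E|=1, then 1 more step(s) → NF |V|=3 |E|=0 V={0:A, 2:A, 6:B} E=∅
branch R1-first: apply at {0↦3, 1↦4, 2↦0, 3↦8} → |E|=1, then 1 more step(s) → NF |V|=3 |E|=0 V={0:A, 1:B, 2:A} E=∅
graphs isomorphic (equal up to label-preserving node renaming)

Answer: YES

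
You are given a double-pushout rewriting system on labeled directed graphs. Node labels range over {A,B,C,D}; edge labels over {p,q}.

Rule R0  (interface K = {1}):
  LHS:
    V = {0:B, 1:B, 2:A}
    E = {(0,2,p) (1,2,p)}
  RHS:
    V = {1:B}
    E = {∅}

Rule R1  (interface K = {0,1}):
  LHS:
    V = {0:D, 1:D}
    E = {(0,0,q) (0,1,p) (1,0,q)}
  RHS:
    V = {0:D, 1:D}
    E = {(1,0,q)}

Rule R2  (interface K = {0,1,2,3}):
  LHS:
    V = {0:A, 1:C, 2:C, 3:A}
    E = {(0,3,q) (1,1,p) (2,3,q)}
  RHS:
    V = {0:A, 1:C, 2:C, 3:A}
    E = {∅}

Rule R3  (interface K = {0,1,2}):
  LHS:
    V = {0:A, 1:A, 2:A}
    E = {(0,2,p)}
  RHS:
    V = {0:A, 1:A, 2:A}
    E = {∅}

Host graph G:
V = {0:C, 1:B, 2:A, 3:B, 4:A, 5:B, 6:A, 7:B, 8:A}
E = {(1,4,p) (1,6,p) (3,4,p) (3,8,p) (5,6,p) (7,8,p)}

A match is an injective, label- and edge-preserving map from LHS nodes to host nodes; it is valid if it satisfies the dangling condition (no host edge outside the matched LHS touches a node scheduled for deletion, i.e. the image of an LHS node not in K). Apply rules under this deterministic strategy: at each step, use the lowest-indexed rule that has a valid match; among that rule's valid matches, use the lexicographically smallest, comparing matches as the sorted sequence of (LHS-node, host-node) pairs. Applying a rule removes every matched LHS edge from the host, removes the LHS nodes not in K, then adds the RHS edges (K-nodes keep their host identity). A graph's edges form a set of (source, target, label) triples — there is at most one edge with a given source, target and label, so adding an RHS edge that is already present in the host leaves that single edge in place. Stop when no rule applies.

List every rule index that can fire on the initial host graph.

R0: 2 valid matches — {0↦5, 1↦1, 2↦6}, {0↦7, 1↦3, 2↦8}
R1: no valid match — LHS pattern not found
R2: no valid match — LHS pattern not found
R3: no valid match — LHS pattern not found

Answer: [R0]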